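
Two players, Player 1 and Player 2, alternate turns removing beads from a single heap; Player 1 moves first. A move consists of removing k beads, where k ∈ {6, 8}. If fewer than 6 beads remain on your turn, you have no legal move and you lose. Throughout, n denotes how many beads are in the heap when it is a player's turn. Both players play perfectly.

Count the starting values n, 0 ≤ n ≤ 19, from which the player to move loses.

Positions with no move are L. A position that does have a move is losing for the player to move precisely when every available move leads to a winning position for the opponent. Fill in the labels:
n=0: no move → L
n=1: no move → L
n=2: no move → L
n=3: no move → L
n=4: no move → L
n=5: no move → L
n=6: W (go to 0, an L position)
n=7: W (go to 1, an L position)
n=8: W (go to 2, an L position)
n=9: W (go to 3, an L position)
n=10: W (go to 4, an L position)
n=11: W (go to 5, an L position)
n=12: W (go to 4, an L position)
n=13: W (go to 5, an L position)
n=14: L (options 8(W), 6(W) are all W)
n=15: L (options 9(W), 7(W) are all W)
n=16: L (options 10(W), 8(W) are all W)
n=17: L (options 11(W), 9(W) are all W)
n=18: L (options 12(W), 10(W) are all W)
n=19: L (options 13(W), 11(W) are all W)
L entries with 0 ≤ n ≤ 19: n = 0, 1, 2, 3, 4, 5, 14, 15, 16, 17, 18, 19; that makes 12.

12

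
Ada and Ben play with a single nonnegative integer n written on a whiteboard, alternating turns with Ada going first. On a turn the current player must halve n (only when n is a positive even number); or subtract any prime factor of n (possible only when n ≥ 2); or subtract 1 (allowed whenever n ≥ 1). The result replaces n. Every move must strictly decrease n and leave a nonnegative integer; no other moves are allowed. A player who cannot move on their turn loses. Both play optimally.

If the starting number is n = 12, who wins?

Ada wins.

Compute win/loss labels from the base case upward. A position with no move is L. Any other position is W if it can reach an L in one move, else L.
n=0: no move → L
n=1: reaches L-position 0 → W
n=2: reaches L-position 0 → W
n=3: reaches L-position 0 → W
n=4: only reaches 2(W), 3(W), all W → L
n=5: reaches L-position 0 → W
n=6: reaches L-position 4 → W
n=7: reaches L-position 0 → W
n=8: reaches L-position 4 → W
n=9: only reaches 6(W), 8(W), all W → L
n=10: reaches L-position 9 → W
n=11: reaches L-position 0 → W
n=12: reaches L-position 9 → W
From 12 Ada can move to 9, reaching an L position.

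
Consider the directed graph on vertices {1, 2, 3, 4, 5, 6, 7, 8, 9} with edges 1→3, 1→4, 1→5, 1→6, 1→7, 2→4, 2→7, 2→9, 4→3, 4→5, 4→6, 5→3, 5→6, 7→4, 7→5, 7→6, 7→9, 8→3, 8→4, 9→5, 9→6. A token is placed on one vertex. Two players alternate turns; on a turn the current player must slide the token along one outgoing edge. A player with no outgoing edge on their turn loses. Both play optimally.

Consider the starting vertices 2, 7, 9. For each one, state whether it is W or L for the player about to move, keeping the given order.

Use the standard recursion: the mover loses at a terminal position; elsewhere, the mover wins exactly when some move hands the opponent an L position.
Every edge goes from a vertex to one that appears earlier in the order 3, 6, 5, 4, 8, 9, 7, 2, 1, so processing vertices in that order labels each vertex after all of its successors.
3: no outgoing edge → L
6: no outgoing edge → L
5: →6(L), so W
4: →6(L), so W
8: →3(L), so W
9: →6(L), so W
7: →6(L), so W
2: →7(W), 9(W), 4(W) — all W, so L
1: →6(L), so W

2: L, 7: W, 9: W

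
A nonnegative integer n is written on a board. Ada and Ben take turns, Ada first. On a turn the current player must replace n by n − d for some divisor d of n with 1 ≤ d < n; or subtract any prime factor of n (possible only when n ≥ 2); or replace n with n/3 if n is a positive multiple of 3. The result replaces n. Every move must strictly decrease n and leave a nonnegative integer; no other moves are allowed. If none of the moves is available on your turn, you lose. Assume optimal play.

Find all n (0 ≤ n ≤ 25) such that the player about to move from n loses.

Use the standard recursion: the mover loses at a terminal position; elsewhere, the mover wins exactly when some move hands the opponent an L position.
n=0: no move → L
n=1: no move → L
n=2: reaches L-position 0 → W
n=3: reaches L-position 0 → W
n=4: only reaches 2(W), 3(W), all W → L
n=5: reaches L-position 0 → W
n=6: reaches L-position 4 → W
n=7: reaches L-position 0 → W
n=8: reaches L-position 4 → W
n=9: only reaches 3(W), 6(W), 8(W), all W → L
n=10: reaches L-position 9 → W
n=11: reaches L-position 0 → W
n=12: reaches L-position 4 → W
n=13: reaches L-position 0 → W
n=14: only reaches 7(W), 12(W), 13(W), all W → L
n=15: reaches L-position 14 → W
n=16: reaches L-position 14 → W
n=17: reaches L-position 0 → W
n=18: reaches L-position 9 → W
n=19: reaches L-position 0 → W
n=20: only reaches 10(W), 15(W), 16(W), 18(W), 19(W), all W → L
n=21: reaches L-position 14 → W
n=22: reaches L-position 20 → W
n=23: reaches L-position 0 → W
n=24: reaches L-position 20 → W
n=25: reaches L-position 20 → W
Reading off the rows marked L gives the requested list; there are 6 such values of n.

0, 1, 4, 9, 14, 20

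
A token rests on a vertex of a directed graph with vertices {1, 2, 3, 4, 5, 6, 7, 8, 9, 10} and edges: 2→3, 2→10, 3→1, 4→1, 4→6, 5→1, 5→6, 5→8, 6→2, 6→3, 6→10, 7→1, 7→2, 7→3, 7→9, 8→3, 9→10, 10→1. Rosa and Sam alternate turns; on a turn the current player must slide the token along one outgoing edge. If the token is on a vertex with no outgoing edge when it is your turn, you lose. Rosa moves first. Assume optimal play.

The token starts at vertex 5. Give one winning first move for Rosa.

Label each position W (a win for the player to move) or L (a loss). A position with no legal move is L; any other position is W exactly when some move reaches an L, and L when every move reaches a W.
Every edge goes from a vertex to one that appears earlier in the order 1, 3, 10, 2, 6, 8, 4, 9, 7, 5, so processing vertices in that order labels each vertex after all of its successors.
1: no outgoing edge → L
3: can move to 1, which is L ⇒ W
10: can move to 1, which is L ⇒ W
2: moves to 10(W), 3(W); every one is W ⇒ L
6: can move to 2, which is L ⇒ W
8: the only move is to 3(W), a W ⇒ L
4: can move to 1, which is L ⇒ W
9: the only move is to 10(W), a W ⇒ L
7: can move to 9, which is L ⇒ W
5: can move to 8, which is L ⇒ W
From 5, the L positions reachable in one move are: 8, 1. Any move reaching one of these is winning.

Move to 8.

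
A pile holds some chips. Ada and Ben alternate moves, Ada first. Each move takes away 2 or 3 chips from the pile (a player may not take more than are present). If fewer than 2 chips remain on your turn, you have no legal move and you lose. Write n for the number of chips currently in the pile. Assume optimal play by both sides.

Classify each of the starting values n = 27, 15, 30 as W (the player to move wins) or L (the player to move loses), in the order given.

Compute win/loss labels from the base case upward. A position with no move is L. Any other position is W if it can reach an L in one move, else L.
n=0: no move → L
n=1: no move → L
n=2: →0(L), so W
n=3: →1(L), so W
n=4: →1(L), so W
n=5: →3(W), 2(W) — all W, so L
n=6: →4(W), 3(W) — all W, so L
n=7: →5(L), so W
n=8: →6(L), so W
n=9: →6(L), so W
n=10: →8(W), 7(W) — all W, so L
n=11: →9(W), 8(W) — all W, so L
n=12: →10(L), so W
n=13: →11(L), so W
n=14: →11(L), so W
n=15: →13(W), 12(W) — all W, so L
n=16: →14(W), 13(W) — all W, so L
n=17: →15(L), so W
n=18: →16(L), so W
n=19: →16(L), so W
n=20: →18(W), 17(W) — all W, so L
n=21: →19(W), 18(W) — all W, so L
n=22: →20(L), so W
n=23: →21(L), so W
n=24: →21(L), so W
n=25: →23(W), 22(W) — all W, so L
n=26: →24(W), 23(W) — all W, so L
n=27: →25(L), so W
n=28: →26(L), so W
n=29: →26(L), so W
n=30: →28(W), 27(W) — all W, so L

27: W, 15: L, 30: L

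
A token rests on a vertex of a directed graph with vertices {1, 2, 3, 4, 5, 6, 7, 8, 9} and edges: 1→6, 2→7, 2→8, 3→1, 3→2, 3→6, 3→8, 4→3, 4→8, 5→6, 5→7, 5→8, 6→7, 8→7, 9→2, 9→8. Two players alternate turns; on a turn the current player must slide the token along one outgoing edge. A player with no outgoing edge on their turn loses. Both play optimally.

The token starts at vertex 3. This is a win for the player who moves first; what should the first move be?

Move to 1.

Label each position W (a win for the player to move) or L (a loss). A position with no legal move is L; any other position is W exactly when some move reaches an L, and L when every move reaches a W.
Every edge goes from a vertex to one that appears earlier in the order 7, 8, 2, 6, 5, 1, 3, 4, 9, so processing vertices in that order labels each vertex after all of its successors.
7: no outgoing edge → L
8: can move to 7, which is L ⇒ W
2: can move to 7, which is L ⇒ W
6: can move to 7, which is L ⇒ W
5: can move to 7, which is L ⇒ W
1: the only move is to 6(W), a W ⇒ L
3: can move to 1, which is L ⇒ W
4: moves to 3(W), 8(W); every one is W ⇒ L
9: moves to 2(W), 8(W); every one is W ⇒ L
From 3, the L positions reachable in one move are: 1.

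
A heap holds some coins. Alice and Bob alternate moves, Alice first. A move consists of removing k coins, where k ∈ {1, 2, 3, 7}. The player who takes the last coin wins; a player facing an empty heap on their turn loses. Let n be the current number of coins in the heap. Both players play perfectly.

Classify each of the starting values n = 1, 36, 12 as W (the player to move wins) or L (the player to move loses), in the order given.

Compute win/loss labels from the base case upward. A position with no move is L. Any other position is W if it can reach an L in one move, else L.
n=0: no move → L
n=1: →0(L), so W
n=2: →0(L), so W
n=3: →0(L), so W
n=4: →3(W), 2(W), 1(W) — all W, so L
n=5: →4(L), so W
n=6: →4(L), so W
n=7: →4(L), so W
n=8: →7(W), 6(W), 5(W), 1(W) — all W, so L
n=9: →8(L), so W
n=10: →8(L), so W
n=11: →8(L), so W
n=12: →11(W), 10(W), 9(W), 5(W) — all W, so L
n=13: →12(L), so W
n=14: →12(L), so W
n=15: →12(L), so W
n=16: →15(W), 14(W), 13(W), 9(W) — all W, so L
n=17: →16(L), so W
n=18: →16(L), so W
n=19: →16(L), so W
n=20: →19(W), 18(W), 17(W), 13(W) — all W, so L
n=21: →20(L), so W
n=22: →20(L), so W
n=23: →20(L), so W
n=24: →23(W), 22(W), 21(W), 17(W) — all W, so L
n=25: →24(L), so W
n=26: →24(L), so W
n=27: →24(L), so W
n=28: →27(W), 26(W), 25(W), 21(W) — all W, so L
n=29: →28(L), so W
n=30: →28(L), so W
n=31: →28(L), so W
n=32: →31(W), 30(W), 29(W), 25(W) — all W, so L
n=33: →32(L), so W
n=34: →32(L), so W
n=35: →32(L), so W
n=36: →35(W), 34(W), 33(W), 29(W) — all W, so L

1: W, 36: L, 12: L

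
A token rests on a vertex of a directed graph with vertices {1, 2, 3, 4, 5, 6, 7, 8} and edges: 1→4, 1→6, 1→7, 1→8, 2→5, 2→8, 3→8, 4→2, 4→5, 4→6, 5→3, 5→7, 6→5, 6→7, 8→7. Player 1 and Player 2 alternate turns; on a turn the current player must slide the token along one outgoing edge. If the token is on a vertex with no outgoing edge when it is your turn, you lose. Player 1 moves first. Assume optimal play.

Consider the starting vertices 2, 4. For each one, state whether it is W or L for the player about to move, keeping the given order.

Compute win/loss labels from the base case upward. A position with no move is L. Any other position is W if it can reach an L in one move, else L.
Every edge goes from a vertex to one that appears earlier in the order 7, 8, 3, 5, 6, 2, 4, 1, so processing vertices in that order labels each vertex after all of its successors.
7: no outgoing edge → L
8: →7(L), so W
3: →8(W) only, which is W, so L
5: →3(L), so W
6: →7(L), so W
2: →5(W), 8(W) — all W, so L
4: →2(L), so W
1: →7(L), so W

2: L, 4: W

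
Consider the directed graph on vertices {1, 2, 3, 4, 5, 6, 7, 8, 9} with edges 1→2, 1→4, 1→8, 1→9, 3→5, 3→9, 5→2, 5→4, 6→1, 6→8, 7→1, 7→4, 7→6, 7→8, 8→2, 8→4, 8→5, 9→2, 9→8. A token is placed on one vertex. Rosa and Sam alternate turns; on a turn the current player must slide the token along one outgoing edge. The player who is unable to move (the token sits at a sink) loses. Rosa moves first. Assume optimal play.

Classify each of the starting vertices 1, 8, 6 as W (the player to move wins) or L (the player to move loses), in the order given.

1: W, 8: W, 6: L

Label each position W (a win for the player to move) or L (a loss). A position with no legal move is L; any other position is W exactly when some move reaches an L, and L when every move reaches a W.
Every edge goes from a vertex to one that appears earlier in the order 4, 2, 5, 8, 9, 1, 6, 3, 7, so processing vertices in that order labels each vertex after all of its successors.
4: no outgoing edge → L
2: no outgoing edge → L
5: can move to 2, which is L ⇒ W
8: can move to 2, which is L ⇒ W
9: can move to 2, which is L ⇒ W
1: can move to 2, which is L ⇒ W
6: moves to 1(W), 8(W); every one is W ⇒ L
3: moves to 9(W), 5(W); every one is W ⇒ L
7: can move to 6, which is L ⇒ W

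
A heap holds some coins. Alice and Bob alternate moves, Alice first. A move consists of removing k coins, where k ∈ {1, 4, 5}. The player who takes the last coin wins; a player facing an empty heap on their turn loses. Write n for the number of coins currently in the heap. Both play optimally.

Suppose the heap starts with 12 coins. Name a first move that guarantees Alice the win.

Remove 4, leaving 8.

Positions with no move are L. A position that does have a move is losing for the player to move precisely when every available move leads to a winning position for the opponent. Fill in the labels:
n=0: no move → L
n=1: can move to 0, which is L ⇒ W
n=2: the only move is to 1(W), a W ⇒ L
n=3: can move to 2, which is L ⇒ W
n=4: can move to 0, which is L ⇒ W
n=5: can move to 0, which is L ⇒ W
n=6: can move to 2, which is L ⇒ W
n=7: can move to 2, which is L ⇒ W
n=8: moves to 7(W), 4(W), 3(W); every one is W ⇒ L
n=9: can move to 8, which is L ⇒ W
n=10: moves to 9(W), 6(W), 5(W); every one is W ⇒ L
n=11: can move to 10, which is L ⇒ W
n=12: can move to 8, which is L ⇒ W
From 12, the L positions reachable in one move are: 8.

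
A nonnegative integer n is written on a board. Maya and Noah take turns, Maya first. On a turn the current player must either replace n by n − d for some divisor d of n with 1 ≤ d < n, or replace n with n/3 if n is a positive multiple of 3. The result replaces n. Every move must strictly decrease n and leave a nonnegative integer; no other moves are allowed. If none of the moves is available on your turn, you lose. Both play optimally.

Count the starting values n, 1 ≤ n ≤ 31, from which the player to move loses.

Use the standard recursion: the mover loses at a terminal position; elsewhere, the mover wins exactly when some move hands the opponent an L position.
n=0: no move → L
n=1: no move → L
n=2: reaches L-position 1 → W
n=3: reaches L-position 1 → W
n=4: only reaches 2(W), 3(W), all W → L
n=5: reaches L-position 4 → W
n=6: reaches L-position 4 → W
n=7: only reaches 6(W), which is W → L
n=8: reaches L-position 4 → W
n=9: only reaches 3(W), 6(W), 8(W), all W → L
n=10: reaches L-position 9 → W
n=11: only reaches 10(W), which is W → L
n=12: reaches L-position 4 → W
n=13: only reaches 12(W), which is W → L
n=14: reaches L-position 7 → W
n=15: only reaches 5(W), 10(W), 12(W), 14(W), all W → L
n=16: reaches L-position 15 → W
n=17: only reaches 16(W), which is W → L
n=18: reaches L-position 9 → W
n=19: only reaches 18(W), which is W → L
n=20: reaches L-position 15 → W
n=21: reaches L-position 7 → W
n=22: reaches L-position 11 → W
n=23: only reaches 22(W), which is W → L
n=24: reaches L-position 23 → W
n=25: only reaches 20(W), 24(W), all W → L
n=26: reaches L-position 13 → W
n=27: reaches L-position 9 → W
n=28: only reaches 14(W), 21(W), 24(W), 26(W), 27(W), all W → L
n=29: reaches L-position 28 → W
n=30: reaches L-position 15 → W
n=31: only reaches 30(W), which is W → L
L entries with 1 ≤ n ≤ 31 (n=0 is outside the asked range and is not counted): n = 1, 4, 7, 9, 11, 13, 15, 17, 19, 23, 25, 28, 31; that makes 13.

13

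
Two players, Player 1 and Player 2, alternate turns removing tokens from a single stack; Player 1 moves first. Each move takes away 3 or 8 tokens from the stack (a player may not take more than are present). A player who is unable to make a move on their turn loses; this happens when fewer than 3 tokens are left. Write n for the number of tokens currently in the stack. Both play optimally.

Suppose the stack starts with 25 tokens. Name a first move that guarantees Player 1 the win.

Use the standard recursion: the mover loses at a terminal position; elsewhere, the mover wins exactly when some move hands the opponent an L position.
n=0: no move → L
n=1: no move → L
n=2: no move → L
n=3: can move to 0, which is L ⇒ W
n=4: can move to 1, which is L ⇒ W
n=5: can move to 2, which is L ⇒ W
n=6: the only move is to 3(W), a W ⇒ L
n=7: the only move is to 4(W), a W ⇒ L
n=8: can move to 0, which is L ⇒ W
n=9: can move to 6, which is L ⇒ W
n=10: can move to 7, which is L ⇒ W
n=11: moves to 8(W), 3(W); every one is W ⇒ L
n=12: moves to 9(W), 4(W); every one is W ⇒ L
n=13: moves to 10(W), 5(W); every one is W ⇒ L
n=14: can move to 11, which is L ⇒ W
n=15: can move to 12, which is L ⇒ W
n=16: can move to 13, which is L ⇒ W
n=17: moves to 14(W), 9(W); every one is W ⇒ L
n=18: moves to 15(W), 10(W); every one is W ⇒ L
n=19: can move to 11, which is L ⇒ W
n=20: can move to 17, which is L ⇒ W
n=21: can move to 18, which is L ⇒ W
n=22: moves to 19(W), 14(W); every one is W ⇒ L
n=23: moves to 20(W), 15(W); every one is W ⇒ L
n=24: moves to 21(W), 16(W); every one is W ⇒ L
n=25: can move to 22, which is L ⇒ W
From 25, the L positions reachable in one move are: 22, 17. Any move reaching one of these is winning.

Remove 3, leaving 22.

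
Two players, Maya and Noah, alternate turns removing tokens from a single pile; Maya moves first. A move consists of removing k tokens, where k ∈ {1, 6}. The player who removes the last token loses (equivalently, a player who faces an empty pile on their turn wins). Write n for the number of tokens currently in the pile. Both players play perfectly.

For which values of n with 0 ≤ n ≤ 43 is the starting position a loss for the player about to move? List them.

Use the standard recursion: the mover wins at a terminal position; elsewhere, the mover wins exactly when some move hands the opponent an L position.
n=0: no move; the opponent has just taken the last token and therefore loses → W
n=1: only reaches 0(W), which is W → L
n=2: reaches L-position 1 → W
n=3: only reaches 2(W), which is W → L
n=4: reaches L-position 3 → W
n=5: only reaches 4(W), which is W → L
n=6: reaches L-position 5 → W
n=7: reaches L-position 1 → W
n=8: only reaches 7(W), 2(W), all W → L
n=9: reaches L-position 8 → W
n=10: only reaches 9(W), 4(W), all W → L
n=11: reaches L-position 10 → W
n=12: only reaches 11(W), 6(W), all W → L
n=13: reaches L-position 12 → W
n=14: reaches L-position 8 → W
n=15: only reaches 14(W), 9(W), all W → L
n=16: reaches L-position 15 → W
n=17: only reaches 16(W), 11(W), all W → L
n=18: reaches L-position 17 → W
n=19: only reaches 18(W), 13(W), all W → L
n=20: reaches L-position 19 → W
n=21: reaches L-position 15 → W
n=22: only reaches 21(W), 16(W), all W → L
n=23: reaches L-position 22 → W
n=24: only reaches 23(W), 18(W), all W → L
n=25: reaches L-position 24 → W
n=26: only reaches 25(W), 20(W), all W → L
n=27: reaches L-position 26 → W
n=28: reaches L-position 22 → W
n=29: only reaches 28(W), 23(W), all W → L
n=30: reaches L-position 29 → W
n=31: only reaches 30(W), 25(W), all W → L
n=32: reaches L-position 31 → W
n=33: only reaches 32(W), 27(W), all W → L
n=34: reaches L-position 33 → W
n=35: reaches L-position 29 → W
n=36: only reaches 35(W), 30(W), all W → L
n=37: reaches L-position 36 → W
n=38: only reaches 37(W), 32(W), all W → L
n=39: reaches L-position 38 → W
n=40: only reaches 39(W), 34(W), all W → L
n=41: reaches L-position 40 → W
n=42: reaches L-position 36 → W
n=43: only reaches 42(W), 37(W), all W → L
Reading off the rows marked L gives the requested list; there are 19 such values of n.

1, 3, 5, 8, 10, 12, 15, 17, 19, 22, 24, 26, 29, 31, 33, 36, 38, 40, 43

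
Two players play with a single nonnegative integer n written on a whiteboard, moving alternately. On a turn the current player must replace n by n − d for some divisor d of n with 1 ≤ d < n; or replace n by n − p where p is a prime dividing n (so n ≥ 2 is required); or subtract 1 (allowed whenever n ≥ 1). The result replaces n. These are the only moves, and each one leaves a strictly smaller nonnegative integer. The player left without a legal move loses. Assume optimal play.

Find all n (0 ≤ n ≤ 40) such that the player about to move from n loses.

Label each position W (a win for the player to move) or L (a loss). A position with no legal move is L; any other position is W exactly when some move reaches an L, and L when every move reaches a W.
n=0: no move → L
n=1: can move to 0, which is L ⇒ W
n=2: can move to 0, which is L ⇒ W
n=3: can move to 0, which is L ⇒ W
n=4: moves to 2(W), 3(W); every one is W ⇒ L
n=5: can move to 0, which is L ⇒ W
n=6: can move to 4, which is L ⇒ W
n=7: can move to 0, which is L ⇒ W
n=8: can move to 4, which is L ⇒ W
n=9: moves to 6(W), 8(W); every one is W ⇒ L
n=10: can move to 9, which is L ⇒ W
n=11: can move to 0, which is L ⇒ W
n=12: can move to 9, which is L ⇒ W
n=13: can move to 0, which is L ⇒ W
n=14: moves to 7(W), 12(W), 13(W); every one is W ⇒ L
n=15: can move to 14, which is L ⇒ W
n=16: can move to 14, which is L ⇒ W
n=17: can move to 0, which is L ⇒ W
n=18: can move to 9, which is L ⇒ W
n=19: can move to 0, which is L ⇒ W
n=20: moves to 10(W), 15(W), 16(W), 18(W), 19(W); every one is W ⇒ L
n=21: can move to 14, which is L ⇒ W
n=22: can move to 20, which is L ⇒ W
n=23: can move to 0, which is L ⇒ W
n=24: can move to 20, which is L ⇒ W
n=25: can move to 20, which is L ⇒ W
n=26: moves to 13(W), 24(W), 25(W); every one is W ⇒ L
n=27: can move to 26, which is L ⇒ W
n=28: can move to 14, which is L ⇒ W
n=29: can move to 0, which is L ⇒ W
n=30: can move to 20, which is L ⇒ W
n=31: can move to 0, which is L ⇒ W
n=32: moves to 16(W), 24(W), 28(W), 30(W), 31(W); every one is W ⇒ L
n=33: can move to 32, which is L ⇒ W
n=34: can move to 32, which is L ⇒ W
n=35: moves to 28(W), 30(W), 34(W); every one is W ⇒ L
n=36: can move to 32, which is L ⇒ W
n=37: can move to 0, which is L ⇒ W
n=38: moves to 19(W), 36(W), 37(W); every one is W ⇒ L
n=39: can move to 26, which is L ⇒ W
n=40: can move to 20, which is L ⇒ W
The losing starting values of n are exactly the entries labelled L in this table (9 of them).

0, 4, 9, 14, 20, 26, 32, 35, 38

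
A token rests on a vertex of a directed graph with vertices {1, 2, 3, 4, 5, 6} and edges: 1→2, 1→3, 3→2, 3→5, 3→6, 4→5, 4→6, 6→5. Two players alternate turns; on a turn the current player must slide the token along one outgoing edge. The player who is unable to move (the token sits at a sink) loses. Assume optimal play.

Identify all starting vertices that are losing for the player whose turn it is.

Label each position W (a win for the player to move) or L (a loss). A position with no legal move is L; any other position is W exactly when some move reaches an L, and L when every move reaches a W.
Every edge goes from a vertex to one that appears earlier in the order 2, 5, 6, 3, 1, 4, so processing vertices in that order labels each vertex after all of its successors.
2: no outgoing edge → L
5: no outgoing edge → L
6: →5(L), so W
3: →5(L), so W
1: →2(L), so W
4: →5(L), so W
The losing starting vertices are exactly the entries labelled L in this table (2 of them).

2, 5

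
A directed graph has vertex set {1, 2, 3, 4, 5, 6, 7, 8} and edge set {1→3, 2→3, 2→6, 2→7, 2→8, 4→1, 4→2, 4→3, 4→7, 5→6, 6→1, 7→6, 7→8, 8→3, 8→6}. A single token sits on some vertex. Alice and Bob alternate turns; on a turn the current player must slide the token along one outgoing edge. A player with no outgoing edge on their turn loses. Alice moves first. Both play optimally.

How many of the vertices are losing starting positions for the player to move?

Classify positions by backward induction: terminal positions (no move available) are L. From any other position, the mover wins iff some move reaches an L.
Every edge goes from a vertex to one that appears earlier in the order 3, 1, 6, 8, 5, 7, 2, 4, so processing vertices in that order labels each vertex after all of its successors.
3: no outgoing edge → L
1: can move to 3, which is L ⇒ W
6: the only move is to 1(W), a W ⇒ L
8: can move to 6, which is L ⇒ W
5: can move to 6, which is L ⇒ W
7: can move to 6, which is L ⇒ W
2: can move to 6, which is L ⇒ W
4: can move to 3, which is L ⇒ W
The L vertices are 3, 6; that is 2 in all.

2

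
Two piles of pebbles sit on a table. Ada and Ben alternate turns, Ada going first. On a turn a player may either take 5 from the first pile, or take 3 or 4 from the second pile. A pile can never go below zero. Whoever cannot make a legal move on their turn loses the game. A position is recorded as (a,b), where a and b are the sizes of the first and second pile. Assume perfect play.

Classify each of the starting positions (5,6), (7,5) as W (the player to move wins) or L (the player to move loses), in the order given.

Label each position W (a win for the player to move) or L (a loss). A position with no legal move is L; any other position is W exactly when some move reaches an L, and L when every move reaches a W.
No move ever increases a pile, so every position that can arise here has a ≤ 7 and b ≤ 6; it is enough to label the cells with 0 ≤ a ≤ 7 and 0 ≤ b ≤ 6.
Every move lowers a or b (never raises either), so fill the grid row by row in increasing a, and left to right within a row: each cell's successors are then already labelled.
      b=0  b=1  b=2  b=3  b=4  b=5  b=6
a=0:    L    L    L    W    W    W    W
a=1:    L    L    L    W    W    W    W
a=2:    L    L    L    W    W    W    W
a=3:    L    L    L    W    W    W    W
a=4:    L    L    L    W    W    W    W
a=5:    W    W    W    L    L    L    W
a=6:    W    W    W    L    L    L    W
a=7:    W    W    W    L    L    L    W
Cells with no legal move (terminal, hence L): (0,0), (0,1), (0,2), (1,0), (1,1), (1,2), (2,0), (2,1), (2,2), (3,0), (3,1), (3,2), (4,0), (4,1), (4,2).
The remaining L cells, each justified by listing all of its moves:
(5,3): moves to (0,3)(W), (5,0)(W); every one is W ⇒ L
(5,4): moves to (0,4)(W), (5,1)(W), (5,0)(W); every one is W ⇒ L
(5,5): moves to (0,5)(W), (5,2)(W), (5,1)(W); every one is W ⇒ L
(6,3): moves to (1,3)(W), (6,0)(W); every one is W ⇒ L
(6,4): moves to (1,4)(W), (6,1)(W), (6,0)(W); every one is W ⇒ L
(6,5): moves to (1,5)(W), (6,2)(W), (6,1)(W); every one is W ⇒ L
(7,3): moves to (2,3)(W), (7,0)(W); every one is W ⇒ L
(7,4): moves to (2,4)(W), (7,1)(W), (7,0)(W); every one is W ⇒ L
(7,5): moves to (2,5)(W), (7,2)(W), (7,1)(W); every one is W ⇒ L
Every other cell has at least one move into one of the L cells above, so it is W.
(5,6): the move to (5,3) reaches an L cell, so W
(7,5): one of the L cells justified above, so L

(5,6): W, (7,5): L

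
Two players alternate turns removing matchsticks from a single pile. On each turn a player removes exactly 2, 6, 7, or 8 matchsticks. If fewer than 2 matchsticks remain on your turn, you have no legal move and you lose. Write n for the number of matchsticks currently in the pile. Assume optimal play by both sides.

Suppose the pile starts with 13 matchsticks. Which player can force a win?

Work bottom-up. With no move the player to move loses. Otherwise the position is W if at least one move leads to an L position for the opponent, and L if every move leads to a W.
n=0: no move → L
n=1: no move → L
n=2: reaches L-position 0 → W
n=3: reaches L-position 1 → W
n=4: only reaches 2(W), which is W → L
n=5: only reaches 3(W), which is W → L
n=6: reaches L-position 4 → W
n=7: reaches L-position 5 → W
n=8: reaches L-position 1 → W
n=9: reaches L-position 1 → W
n=10: reaches L-position 4 → W
n=11: reaches L-position 5 → W
n=12: reaches L-position 5 → W
n=13: reaches L-position 5 → W
From 13 the player to move can remove 8, leaving 5, reaching an L position.

The first player wins.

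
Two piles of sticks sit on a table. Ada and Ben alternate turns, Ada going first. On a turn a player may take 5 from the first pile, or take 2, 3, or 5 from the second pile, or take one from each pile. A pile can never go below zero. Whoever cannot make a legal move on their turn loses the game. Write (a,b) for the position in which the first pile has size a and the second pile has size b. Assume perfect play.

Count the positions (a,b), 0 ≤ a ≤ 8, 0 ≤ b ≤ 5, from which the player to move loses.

18

Compute win/loss labels from the base case upward. A position with no move is L. Any other position is W if it can reach an L in one move, else L.
Every move lowers a or b (never raises either), so fill the grid row by row in increasing a, and left to right within a row: each cell's successors are then already labelled.
      b=0  b=1  b=2  b=3  b=4  b=5
a=0:    L    L    W    W    W    W
a=1:    L    W    W    W    L    W
a=2:    L    W    W    W    L    W
a=3:    L    W    W    W    L    W
a=4:    L    W    W    W    L    W
a=5:    W    W    L    L    W    W
a=6:    W    L    L    W    W    W
a=7:    W    L    W    W    W    L
a=8:    W    L    W    W    W    L
Cells with no legal move (terminal, hence L): (0,0), (0,1), (1,0), (2,0), (3,0), (4,0).
The remaining L cells, each justified by listing all of its moves:
(1,4): only reaches (1,2)(W), (1,1)(W), (0,3)(W), all W → L
(2,4): only reaches (2,2)(W), (2,1)(W), (1,3)(W), all W → L
(3,4): only reaches (3,2)(W), (3,1)(W), (2,3)(W), all W → L
(4,4): only reaches (4,2)(W), (4,1)(W), (3,3)(W), all W → L
(5,2): only reaches (0,2)(W), (5,0)(W), (4,1)(W), all W → L
(5,3): only reaches (0,3)(W), (5,1)(W), (5,0)(W), (4,2)(W), all W → L
(6,1): only reaches (1,1)(W), (5,0)(W), all W → L
(6,2): only reaches (1,2)(W), (6,0)(W), (5,1)(W), all W → L
(7,1): only reaches (2,1)(W), (6,0)(W), all W → L
(7,5): only reaches (2,5)(W), (7,3)(W), (7,2)(W), (7,0)(W), (6,4)(W), all W → L
(8,1): only reaches (3,1)(W), (7,0)(W), all W → L
(8,5): only reaches (3,5)(W), (8,3)(W), (8,2)(W), (8,0)(W), (7,4)(W), all W → L
Every other cell has at least one move into one of the L cells above, so it is W.
L cells per row: a=0: 2, a=1: 2, a=2: 2, a=3: 2, a=4: 2, a=5: 2, a=6: 2, a=7: 2, a=8: 2; total 18.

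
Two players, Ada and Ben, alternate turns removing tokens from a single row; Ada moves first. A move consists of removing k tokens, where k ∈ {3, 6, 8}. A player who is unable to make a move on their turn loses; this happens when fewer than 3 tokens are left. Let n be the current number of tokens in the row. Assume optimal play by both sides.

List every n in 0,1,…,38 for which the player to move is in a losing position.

Use the standard recursion: the mover loses at a terminal position; elsewhere, the mover wins exactly when some move hands the opponent an L position.
n=0: no move → L
n=1: no move → L
n=2: no move → L
n=3: W (go to 0, an L position)
n=4: W (go to 1, an L position)
n=5: W (go to 2, an L position)
n=6: W (go to 0, an L position)
n=7: W (go to 1, an L position)
n=8: W (go to 2, an L position)
n=9: W (go to 1, an L position)
n=10: W (go to 2, an L position)
n=11: L (options 8(W), 5(W), 3(W) are all W)
n=12: L (options 9(W), 6(W), 4(W) are all W)
n=13: L (options 10(W), 7(W), 5(W) are all W)
n=14: W (go to 11, an L position)
n=15: W (go to 12, an L position)
n=16: W (go to 13, an L position)
n=17: W (go to 11, an L position)
n=18: W (go to 12, an L position)
n=19: W (go to 13, an L position)
n=20: W (go to 12, an L position)
n=21: W (go to 13, an L position)
n=22: L (options 19(W), 16(W), 14(W) are all W)
n=23: L (options 20(W), 17(W), 15(W) are all W)
n=24: L (options 21(W), 18(W), 16(W) are all W)
n=25: W (go to 22, an L position)
n=26: W (go to 23, an L position)
n=27: W (go to 24, an L position)
n=28: W (go to 22, an L position)
n=29: W (go to 23, an L position)
n=30: W (go to 24, an L position)
n=31: W (go to 23, an L position)
n=32: W (go to 24, an L position)
n=33: L (options 30(W), 27(W), 25(W) are all W)
n=34: L (options 31(W), 28(W), 26(W) are all W)
n=35: L (options 32(W), 29(W), 27(W) are all W)
n=36: W (go to 33, an L position)
n=37: W (go to 34, an L position)
n=38: W (go to 35, an L position)
Reading off the rows marked L gives the requested list; there are 12 such values of n.

0, 1, 2, 11, 12, 13, 22, 23, 24, 33, 34, 35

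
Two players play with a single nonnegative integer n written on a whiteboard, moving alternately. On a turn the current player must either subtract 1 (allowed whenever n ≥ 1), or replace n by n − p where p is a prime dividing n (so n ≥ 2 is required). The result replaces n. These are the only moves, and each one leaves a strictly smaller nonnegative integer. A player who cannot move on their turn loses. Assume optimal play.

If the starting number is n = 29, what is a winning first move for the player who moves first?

Classify positions by backward induction: terminal positions (no move available) are L. From any other position, the mover wins iff some move reaches an L.
n=0: no move → L
n=1: can move to 0, which is L ⇒ W
n=2: can move to 0, which is L ⇒ W
n=3: can move to 0, which is L ⇒ W
n=4: moves to 2(W), 3(W); every one is W ⇒ L
n=5: can move to 0, which is L ⇒ W
n=6: can move to 4, which is L ⇒ W
n=7: can move to 0, which is L ⇒ W
n=8: moves to 6(W), 7(W); every one is W ⇒ L
n=9: can move to 8, which is L ⇒ W
n=10: can move to 8, which is L ⇒ W
n=11: can move to 0, which is L ⇒ W
n=12: moves to 9(W), 10(W), 11(W); every one is W ⇒ L
n=13: can move to 0, which is L ⇒ W
n=14: can move to 12, which is L ⇒ W
n=15: can move to 12, which is L ⇒ W
n=16: moves to 14(W), 15(W); every one is W ⇒ L
n=17: can move to 0, which is L ⇒ W
n=18: can move to 16, which is L ⇒ W
n=19: can move to 0, which is L ⇒ W
n=20: moves to 15(W), 18(W), 19(W); every one is W ⇒ L
n=21: can move to 20, which is L ⇒ W
n=22: can move to 20, which is L ⇒ W
n=23: can move to 0, which is L ⇒ W
n=24: moves to 21(W), 22(W), 23(W); every one is W ⇒ L
n=25: can move to 20, which is L ⇒ W
n=26: can move to 24, which is L ⇒ W
n=27: can move to 24, which is L ⇒ W
n=28: moves to 21(W), 26(W), 27(W); every one is W ⇒ L
n=29: can move to 0, which is L ⇒ W
From 29, the L positions reachable in one move are: 0, 28. Any move reaching one of these is winning.

Move to 0.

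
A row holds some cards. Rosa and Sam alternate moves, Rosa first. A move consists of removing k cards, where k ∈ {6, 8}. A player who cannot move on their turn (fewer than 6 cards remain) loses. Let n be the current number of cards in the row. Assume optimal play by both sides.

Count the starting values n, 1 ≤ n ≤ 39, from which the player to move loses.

17

Classify positions by backward induction: terminal positions (no move available) are L. From any other position, the mover wins iff some move reaches an L.
n=0: no move → L
n=1: no move → L
n=2: no move → L
n=3: no move → L
n=4: no move → L
n=5: no move → L
n=6: W (go to 0, an L position)
n=7: W (go to 1, an L position)
n=8: W (go to 2, an L position)
n=9: W (go to 3, an L position)
n=10: W (go to 4, an L position)
n=11: W (go to 5, an L position)
n=12: W (go to 4, an L position)
n=13: W (go to 5, an L position)
n=14: L (options 8(W), 6(W) are all W)
n=15: L (options 9(W), 7(W) are all W)
n=16: L (options 10(W), 8(W) are all W)
n=17: L (options 11(W), 9(W) are all W)
n=18: L (options 12(W), 10(W) are all W)
n=19: L (options 13(W), 11(W) are all W)
n=20: W (go to 14, an L position)
n=21: W (go to 15, an L position)
n=22: W (go to 16, an L position)
n=23: W (go to 17, an L position)
n=24: W (go to 18, an L position)
n=25: W (go to 19, an L position)
n=26: W (go to 18, an L position)
n=27: W (go to 19, an L position)
n=28: L (options 22(W), 20(W) are all W)
n=29: L (options 23(W), 21(W) are all W)
n=30: L (options 24(W), 22(W) are all W)
n=31: L (options 25(W), 23(W) are all W)
n=32: L (options 26(W), 24(W) are all W)
n=33: L (options 27(W), 25(W) are all W)
n=34: W (go to 28, an L position)
n=35: W (go to 29, an L position)
n=36: W (go to 30, an L position)
n=37: W (go to 31, an L position)
n=38: W (go to 32, an L position)
n=39: W (go to 33, an L position)
L entries with 1 ≤ n ≤ 39 (n=0 is outside the asked range and is not counted): n = 1, 2, 3, 4, 5, 14, 15, 16, 17, 18, 19, 28, 29, 30, 31, 32, 33; that makes 17.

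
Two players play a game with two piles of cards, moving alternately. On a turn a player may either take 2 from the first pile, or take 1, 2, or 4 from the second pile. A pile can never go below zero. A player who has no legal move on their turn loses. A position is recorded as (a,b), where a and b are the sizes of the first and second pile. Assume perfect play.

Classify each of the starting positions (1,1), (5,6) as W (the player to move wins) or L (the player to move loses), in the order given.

Positions with no move are L. A position that does have a move is losing for the player to move precisely when every available move leads to a winning position for the opponent. Fill in the labels:
No move ever increases a pile, so every position that can arise here has a ≤ 5 and b ≤ 6; it is enough to label the cells with 0 ≤ a ≤ 5 and 0 ≤ b ≤ 6.
Every move lowers a or b (never raises either), so fill the grid row by row in increasing a, and left to right within a row: each cell's successors are then already labelled.
      b=0  b=1  b=2  b=3  b=4  b=5  b=6
a=0:    L    W    W    L    W    W    L
a=1:    L    W    W    L    W    W    L
a=2:    W    L    W    W    L    W    W
a=3:    W    L    W    W    L    W    W
a=4:    L    W    W    L    W    W    L
a=5:    L    W    W    L    W    W    L
Cells with no legal move (terminal, hence L): (0,0), (1,0).
The remaining L cells, each justified by listing all of its moves:
(0,3): L (options (0,2)(W), (0,1)(W) are all W)
(0,6): L (options (0,5)(W), (0,4)(W), (0,2)(W) are all W)
(1,3): L (options (1,2)(W), (1,1)(W) are all W)
(1,6): L (options (1,5)(W), (1,4)(W), (1,2)(W) are all W)
(2,1): L (options (0,1)(W), (2,0)(W) are all W)
(2,4): L (options (0,4)(W), (2,3)(W), (2,2)(W), (2,0)(W) are all W)
(3,1): L (options (1,1)(W), (3,0)(W) are all W)
(3,4): L (options (1,4)(W), (3,3)(W), (3,2)(W), (3,0)(W) are all W)
(4,0): L (sole option (2,0)(W) is W)
(4,3): L (options (2,3)(W), (4,2)(W), (4,1)(W) are all W)
(4,6): L (options (2,6)(W), (4,5)(W), (4,4)(W), (4,2)(W) are all W)
(5,0): L (sole option (3,0)(W) is W)
(5,3): L (options (3,3)(W), (5,2)(W), (5,1)(W) are all W)
(5,6): L (options (3,6)(W), (5,5)(W), (5,4)(W), (5,2)(W) are all W)
Every other cell has at least one move into one of the L cells above, so it is W.
(1,1): the move to (1,0) reaches an L cell, so W
(5,6): one of the L cells justified above, so L

(1,1): W, (5,6): L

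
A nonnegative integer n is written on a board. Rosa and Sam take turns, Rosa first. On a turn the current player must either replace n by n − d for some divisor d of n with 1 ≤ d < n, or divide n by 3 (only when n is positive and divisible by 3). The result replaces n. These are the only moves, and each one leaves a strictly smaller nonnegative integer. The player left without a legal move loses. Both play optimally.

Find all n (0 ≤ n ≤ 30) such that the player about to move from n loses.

0, 1, 4, 7, 9, 11, 13, 15, 17, 19, 23, 25, 28

Compute win/loss labels from the base case upward. A position with no move is L. Any other position is W if it can reach an L in one move, else L.
n=0: no move → L
n=1: no move → L
n=2: W (go to 1, an L position)
n=3: W (go to 1, an L position)
n=4: L (options 2(W), 3(W) are all W)
n=5: W (go to 4, an L position)
n=6: W (go to 4, an L position)
n=7: L (sole option 6(W) is W)
n=8: W (go to 4, an L position)
n=9: L (options 3(W), 6(W), 8(W) are all W)
n=10: W (go to 9, an L position)
n=11: L (sole option 10(W) is W)
n=12: W (go to 4, an L position)
n=13: L (sole option 12(W) is W)
n=14: W (go to 7, an L position)
n=15: L (options 5(W), 10(W), 12(W), 14(W) are all W)
n=16: W (go to 15, an L position)
n=17: L (sole option 16(W) is W)
n=18: W (go to 9, an L position)
n=19: L (sole option 18(W) is W)
n=20: W (go to 15, an L position)
n=21: W (go to 7, an L position)
n=22: W (go to 11, an L position)
n=23: L (sole option 22(W) is W)
n=24: W (go to 23, an L position)
n=25: L (options 20(W), 24(W) are all W)
n=26: W (go to 13, an L position)
n=27: W (go to 9, an L position)
n=28: L (options 14(W), 21(W), 24(W), 26(W), 27(W) are all W)
n=29: W (go to 28, an L position)
n=30: W (go to 15, an L position)
The losing starting values of n are exactly the entries labelled L in this table (13 of them).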